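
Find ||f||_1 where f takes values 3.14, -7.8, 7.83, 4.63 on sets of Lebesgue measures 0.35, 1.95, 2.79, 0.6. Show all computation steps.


Step 1: Compute |f_i|^1 for each value:
  |3.14|^1 = 3.14
  |-7.8|^1 = 7.8
  |7.83|^1 = 7.83
  |4.63|^1 = 4.63
Step 2: Multiply by measures and sum:
  3.14 * 0.35 = 1.099
  7.8 * 1.95 = 15.21
  7.83 * 2.79 = 21.8457
  4.63 * 0.6 = 2.778
Sum = 1.099 + 15.21 + 21.8457 + 2.778 = 40.9327
Step 3: Take the p-th root:
||f||_1 = (40.9327)^(1/1) = 40.9327


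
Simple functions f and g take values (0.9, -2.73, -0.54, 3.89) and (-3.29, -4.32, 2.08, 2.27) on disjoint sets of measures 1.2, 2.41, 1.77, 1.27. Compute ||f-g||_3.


Step 1: Compute differences f_i - g_i:
  0.9 - -3.29 = 4.19
  -2.73 - -4.32 = 1.59
  -0.54 - 2.08 = -2.62
  3.89 - 2.27 = 1.62
Step 2: Compute |diff|^3 * measure for each set:
  |4.19|^3 * 1.2 = 73.560059 * 1.2 = 88.272071
  |1.59|^3 * 2.41 = 4.019679 * 2.41 = 9.687426
  |-2.62|^3 * 1.77 = 17.984728 * 1.77 = 31.832969
  |1.62|^3 * 1.27 = 4.251528 * 1.27 = 5.399441
Step 3: Sum = 135.191906
Step 4: ||f-g||_3 = (135.191906)^(1/3) = 5.132357


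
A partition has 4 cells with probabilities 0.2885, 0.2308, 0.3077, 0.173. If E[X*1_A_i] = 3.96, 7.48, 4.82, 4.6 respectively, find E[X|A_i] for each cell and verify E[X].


For each cell A_i: E[X|A_i] = E[X*1_A_i] / P(A_i)
Step 1: E[X|A_1] = 3.96 / 0.2885 = 13.72617
Step 2: E[X|A_2] = 7.48 / 0.2308 = 32.409012
Step 3: E[X|A_3] = 4.82 / 0.3077 = 15.664608
Step 4: E[X|A_4] = 4.6 / 0.173 = 26.589595
Verification: E[X] = sum E[X*1_A_i] = 3.96 + 7.48 + 4.82 + 4.6 = 20.86


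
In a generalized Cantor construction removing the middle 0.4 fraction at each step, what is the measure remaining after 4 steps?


Step 1: At each step, fraction remaining = 1 - 0.4 = 0.6
Step 2: After 4 steps, measure = (0.6)^4
Step 3: Computing the power step by step:
  After step 1: 0.6
  After step 2: 0.36
  After step 3: 0.216
  After step 4: 0.1296
Result = 0.1296


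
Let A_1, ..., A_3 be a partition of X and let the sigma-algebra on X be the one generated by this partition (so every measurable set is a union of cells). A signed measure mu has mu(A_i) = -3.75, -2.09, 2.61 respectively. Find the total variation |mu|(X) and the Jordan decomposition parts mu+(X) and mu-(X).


Step 1: Every measurable set is a union of atoms (the cells / points), so a Hahn decomposition is
  obtained by grouping atoms by sign: P = union of atoms with mu > 0, N = union of the remaining atoms.
  Atoms in P (indices): 3;  atoms in N (indices): 1, 2
  Positive values: 2.61
  Negative values: -3.75, -2.09
Step 2: mu+(X) = mu(P) = sum of positive atom values = 2.61
Step 3: mu-(X) = -mu(N) = sum of |negative atom values| = 5.84
Step 4: |mu|(X) = mu+(X) + mu-(X) = 2.61 + 5.84 = 8.45


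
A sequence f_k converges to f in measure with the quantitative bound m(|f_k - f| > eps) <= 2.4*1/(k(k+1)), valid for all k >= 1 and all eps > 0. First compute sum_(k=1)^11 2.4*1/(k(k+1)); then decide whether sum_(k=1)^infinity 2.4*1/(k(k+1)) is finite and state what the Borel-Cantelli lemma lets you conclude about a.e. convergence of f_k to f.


Step 1: List the terms 2.4*1/(k(k+1)) for k = 1 to 11:
  k=1: 1.2
  k=2: 0.4
  k=3: 0.2
  k=4: 0.12
  k=5: 0.08
  k=6: 0.057143
  k=7: 0.042857
  k=8: 0.033333
  k=9: 0.026667
  k=10: 0.021818
  k=11: 0.018182
Step 2: Partial sum = 1.2 + 0.4 + 0.2 + 0.12 + 0.08 + 0.057143 + 0.042857 + 0.033333 + 0.026667 + 0.021818 + 0.018182
     = 2.2
Step 3: The full series sum_(k>=1) 2.4*1/(k(k+1)) converges (telescoping series sum 1/(k(k+1)) = 1; a constant multiple of a convergent series converges).
Step 4: Fix eps > 0. Since sum_k m(|f_k - f| > eps) < infinity, the Borel-Cantelli lemma gives
        m(limsup_k {|f_k - f| > eps}) = 0, i.e. for a.e. x, |f_k(x) - f(x)| <= eps for all large k.
        Applying this with eps = 1/j for j = 1, 2, ... and intersecting the countably many full-measure sets,
        for a.e. x we get limsup_k |f_k(x) - f(x)| <= 1/j for every j, hence f_k -> f almost everywhere.
Conclusion: series converges; Borel-Cantelli yields f_k -> f a.e.


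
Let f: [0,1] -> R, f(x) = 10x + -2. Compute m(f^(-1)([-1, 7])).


f^(-1)([-1, 7]) = {x : -1 <= 10x + -2 <= 7}
Solving: (-1 - -2)/10 <= x <= (7 - -2)/10
= [0.1, 0.9]
Intersecting with [0,1]: [0.1, 0.9]
Measure = 0.9 - 0.1 = 0.8


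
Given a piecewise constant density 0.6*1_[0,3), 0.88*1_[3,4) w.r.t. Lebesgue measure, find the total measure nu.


Integrate each piece of the Radon-Nikodym derivative:
Step 1: integral_0^3 0.6 dx = 0.6*(3-0) = 0.6*3 = 1.8
Step 2: integral_3^4 0.88 dx = 0.88*(4-3) = 0.88*1 = 0.88
Total: 1.8 + 0.88 = 2.68


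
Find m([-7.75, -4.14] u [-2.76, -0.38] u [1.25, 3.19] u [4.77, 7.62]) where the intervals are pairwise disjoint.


For pairwise disjoint intervals, m(union) = sum of lengths.
= (-4.14 - -7.75) + (-0.38 - -2.76) + (3.19 - 1.25) + (7.62 - 4.77)
= 3.61 + 2.38 + 1.94 + 2.85
= 10.78


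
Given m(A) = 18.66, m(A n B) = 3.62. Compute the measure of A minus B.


m(A \ B) = m(A) - m(A n B)
= 18.66 - 3.62
= 15.04


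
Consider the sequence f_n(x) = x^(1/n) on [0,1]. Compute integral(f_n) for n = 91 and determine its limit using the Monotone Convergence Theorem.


At n = 91: f_91(x) = x^(1/91).
Step 1: integral(x^(1/91), 0, 1) = [x^(1/91+1) / (1/91+1)] from 0 to 1
     = 1 / (1/91 + 1) = 1 / ((91+1)/91) = 91/(91+1)
     = 91/92 = 0.98913
Step 2: As n -> infinity, f_n(x) = x^(1/n) -> 1 for x in (0,1], and f_n is increasing in n.
By MCT, lim_n integral(f_n) = integral(lim_n f_n) = integral(1, 0, 1) = 1.
Step 3: Verify convergence: 91/92 = 0.98913 -> 1


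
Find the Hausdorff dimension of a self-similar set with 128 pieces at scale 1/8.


For a self-similar set with N copies scaled by 1/r:
dim_H = log(N)/log(r) = log(128)/log(8)
= 4.85203/2.079442
= 2.333333


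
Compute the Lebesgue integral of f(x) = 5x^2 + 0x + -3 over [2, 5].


The Lebesgue integral of a Riemann-integrable function agrees with the Riemann integral.
Antiderivative F(x) = (5/3)x^3 + (0/2)x^2 + -3x
F(5) = (5/3)*5^3 + (0/2)*5^2 + -3*5
     = (5/3)*125 + (0/2)*25 + -3*5
     = 208.333333 + 0.0 + -15
     = 193.333333
F(2) = 7.333333
Integral = F(5) - F(2) = 193.333333 - 7.333333 = 186


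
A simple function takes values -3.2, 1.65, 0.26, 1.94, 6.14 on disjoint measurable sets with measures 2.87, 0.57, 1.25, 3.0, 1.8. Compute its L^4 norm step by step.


Step 1: Compute |f_i|^4 for each value:
  |-3.2|^4 = 104.8576
  |1.65|^4 = 7.412006
  |0.26|^4 = 0.00457
  |1.94|^4 = 14.164685
  |6.14|^4 = 1421.25984
Step 2: Multiply by measures and sum:
  104.8576 * 2.87 = 300.941312
  7.412006 * 0.57 = 4.224844
  0.00457 * 1.25 = 0.005712
  14.164685 * 3.0 = 42.494055
  1421.25984 * 1.8 = 2558.267712
Sum = 300.941312 + 4.224844 + 0.005712 + 42.494055 + 2558.267712 = 2905.933635
Step 3: Take the p-th root:
||f||_4 = (2905.933635)^(1/4) = 7.342119


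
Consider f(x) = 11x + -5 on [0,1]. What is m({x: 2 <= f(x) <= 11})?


f^(-1)([2, 11]) = {x : 2 <= 11x + -5 <= 11}
Solving: (2 - -5)/11 <= x <= (11 - -5)/11
= [0.636364, 1.454545]
Intersecting with [0,1]: [0.636364, 1]
Measure = 1 - 0.636364 = 0.363636


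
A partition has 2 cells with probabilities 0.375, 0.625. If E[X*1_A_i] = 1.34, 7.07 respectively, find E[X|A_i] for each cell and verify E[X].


For each cell A_i: E[X|A_i] = E[X*1_A_i] / P(A_i)
Step 1: E[X|A_1] = 1.34 / 0.375 = 3.573333
Step 2: E[X|A_2] = 7.07 / 0.625 = 11.312
Verification: E[X] = sum E[X*1_A_i] = 1.34 + 7.07 = 8.41


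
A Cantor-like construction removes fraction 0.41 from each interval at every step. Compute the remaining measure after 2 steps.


Step 1: At each step, fraction remaining = 1 - 0.41 = 0.59
Step 2: After 2 steps, measure = (0.59)^2
Step 3: Computing the power step by step:
  After step 1: 0.59
  After step 2: 0.3481
Result = 0.3481


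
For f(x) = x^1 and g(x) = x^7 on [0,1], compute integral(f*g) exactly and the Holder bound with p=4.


Step 1: Exact integral of f*g = integral(x^8, 0, 1) = 1/9
     = 0.111111
Step 2: Holder bound with p=4, q=1.333333:
  ||f||_p = (integral x^4 dx)^(1/4) = (1/5)^(1/4) = 0.66874
  ||g||_q = (integral x^9.333333 dx)^(1/1.333333) = (1/10.333333)^(1/1.333333) = 0.173508
Step 3: Holder bound = ||f||_p * ||g||_q = 0.66874 * 0.173508 = 0.116032
Verification: 0.111111 <= 0.116032 (Holder holds)


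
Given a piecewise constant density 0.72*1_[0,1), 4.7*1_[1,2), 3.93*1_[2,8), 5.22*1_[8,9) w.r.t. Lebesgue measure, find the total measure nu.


Integrate each piece of the Radon-Nikodym derivative:
Step 1: integral_0^1 0.72 dx = 0.72*(1-0) = 0.72*1 = 0.72
Step 2: integral_1^2 4.7 dx = 4.7*(2-1) = 4.7*1 = 4.7
Step 3: integral_2^8 3.93 dx = 3.93*(8-2) = 3.93*6 = 23.58
Step 4: integral_8^9 5.22 dx = 5.22*(9-8) = 5.22*1 = 5.22
Total: 0.72 + 4.7 + 23.58 + 5.22 = 34.22


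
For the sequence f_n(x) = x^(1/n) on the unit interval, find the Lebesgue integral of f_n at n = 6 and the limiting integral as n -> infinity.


At n = 6: f_6(x) = x^(1/6).
Step 1: integral(x^(1/6), 0, 1) = [x^(1/6+1) / (1/6+1)] from 0 to 1
     = 1 / (1/6 + 1) = 1 / ((6+1)/6) = 6/(6+1)
     = 6/7 = 0.857143
Step 2: As n -> infinity, f_n(x) = x^(1/n) -> 1 for x in (0,1], and f_n is increasing in n.
By MCT, lim_n integral(f_n) = integral(lim_n f_n) = integral(1, 0, 1) = 1.
Step 3: Verify convergence: 6/7 = 0.857143 -> 1


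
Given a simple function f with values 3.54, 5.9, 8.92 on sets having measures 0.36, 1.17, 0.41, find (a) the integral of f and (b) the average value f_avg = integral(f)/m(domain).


Step 1: Integral = sum(value_i * measure_i)
= 3.54*0.36 + 5.9*1.17 + 8.92*0.41
= 1.2744 + 6.903 + 3.6572
= 11.8346
Step 2: Total measure of domain = 0.36 + 1.17 + 0.41 = 1.94
Step 3: Average value = 11.8346 / 1.94 = 6.100309


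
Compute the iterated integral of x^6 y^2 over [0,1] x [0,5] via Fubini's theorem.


By Fubini's theorem, the double integral factors as a product of single integrals:
Step 1: integral_0^1 x^6 dx = [x^7/7] from 0 to 1
     = 1^7/7 = 0.142857
Step 2: integral_0^5 y^2 dy = [y^3/3] from 0 to 5
     = 5^3/3 = 41.666667
Step 3: Double integral = 0.142857 * 41.666667 = 5.952381


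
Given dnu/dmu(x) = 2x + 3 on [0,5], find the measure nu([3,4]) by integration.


nu(A) = integral_A (dnu/dmu) dmu = integral_3^4 (2x + 3) dx
Step 1: Antiderivative F(x) = (2/2)x^2 + 3x
Step 2: F(4) = (2/2)*4^2 + 3*4 = 16 + 12 = 28
Step 3: F(3) = (2/2)*3^2 + 3*3 = 9 + 9 = 18
Step 4: nu([3,4]) = F(4) - F(3) = 28 - 18 = 10


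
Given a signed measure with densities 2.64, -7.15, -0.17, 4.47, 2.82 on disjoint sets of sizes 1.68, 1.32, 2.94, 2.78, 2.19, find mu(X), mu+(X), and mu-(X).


Step 1: Compute signed measure on each set:
  Set 1: 2.64 * 1.68 = 4.4352
  Set 2: -7.15 * 1.32 = -9.438
  Set 3: -0.17 * 2.94 = -0.4998
  Set 4: 4.47 * 2.78 = 12.4266
  Set 5: 2.82 * 2.19 = 6.1758
Step 2: Total signed measure = (4.4352) + (-9.438) + (-0.4998) + (12.4266) + (6.1758)
     = 13.0998
Step 3: Positive part mu+(X) = sum of positive contributions = 23.0376
Step 4: Negative part mu-(X) = |sum of negative contributions| = 9.9378


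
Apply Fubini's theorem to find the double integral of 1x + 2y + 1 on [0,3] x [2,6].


By Fubini, integrate in x first, then y.
Step 1: Fix y, integrate over x in [0,3]:
  integral(1x + 2y + 1, x=0..3)
  = 1*(3^2 - 0^2)/2 + (2y + 1)*(3 - 0)
  = 4.5 + (2y + 1)*3
  = 4.5 + 6y + 3
  = 7.5 + 6y
Step 2: Integrate over y in [2,6]:
  integral(7.5 + 6y, y=2..6)
  = 7.5*4 + 6*(6^2 - 2^2)/2
  = 30 + 96
  = 126


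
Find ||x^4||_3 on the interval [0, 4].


Step 1: ||f||_3 = (integral_0^4 |x^4|^3 dx)^(1/3)
     = (integral_0^4 x^12 dx)^(1/3)
Step 2: integral_0^4 x^12 dx = [x^13/(13)] from 0 to 4 = 4^13/13
     = 67108864/13 = 5.162220e+06
Step 3: ||f||_3 = (5.162220e+06)^(1/3) = 172.827234


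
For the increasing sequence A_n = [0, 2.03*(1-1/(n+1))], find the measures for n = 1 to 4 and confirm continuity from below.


By continuity of measure from below: if A_n increases to A, then m(A_n) -> m(A).
Here A = [0, 2.03], so m(A) = 2.03
Step 1: a_1 = 2.03*(1 - 1/2) = 1.015, m(A_1) = 1.015
Step 2: a_2 = 2.03*(1 - 1/3) = 1.3533, m(A_2) = 1.3533
Step 3: a_3 = 2.03*(1 - 1/4) = 1.5225, m(A_3) = 1.5225
Step 4: a_4 = 2.03*(1 - 1/5) = 1.624, m(A_4) = 1.624
Limit: m(A_n) -> m([0,2.03]) = 2.03


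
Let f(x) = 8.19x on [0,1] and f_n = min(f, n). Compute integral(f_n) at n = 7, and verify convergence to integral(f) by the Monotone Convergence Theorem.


f(x) = 8.19x on [0,1]; f_n(x) = min(8.19x, n). At n = 7:
Step 1: f(x) reaches 7 at x = 7/8.19 = 0.854701
Step 2: integral(f_7) = integral(8.19x, 0, 0.854701) + integral(7, 0.854701, 1)
       = 8.19*0.854701^2/2 + 7*(1 - 0.854701)
       = 2.991453 + 1.017094
       = 4.008547
Step 3: As n -> infinity, f_n increases to f, so by MCT integral(f_n) -> integral(f) = 8.19/2 = 4.095.
Convergence: integral(f_7) = 4.008547 -> 4.095 as n -> infinity


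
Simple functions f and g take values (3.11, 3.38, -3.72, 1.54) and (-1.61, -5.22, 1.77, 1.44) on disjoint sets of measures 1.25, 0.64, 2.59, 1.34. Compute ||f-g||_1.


Step 1: Compute differences f_i - g_i:
  3.11 - -1.61 = 4.72
  3.38 - -5.22 = 8.6
  -3.72 - 1.77 = -5.49
  1.54 - 1.44 = 0.1
Step 2: Compute |diff|^1 * measure for each set:
  |4.72|^1 * 1.25 = 4.72 * 1.25 = 5.9
  |8.6|^1 * 0.64 = 8.6 * 0.64 = 5.504
  |-5.49|^1 * 2.59 = 5.49 * 2.59 = 14.2191
  |0.1|^1 * 1.34 = 0.1 * 1.34 = 0.134
Step 3: Sum = 25.7571
Step 4: ||f-g||_1 = (25.7571)^(1/1) = 25.7571


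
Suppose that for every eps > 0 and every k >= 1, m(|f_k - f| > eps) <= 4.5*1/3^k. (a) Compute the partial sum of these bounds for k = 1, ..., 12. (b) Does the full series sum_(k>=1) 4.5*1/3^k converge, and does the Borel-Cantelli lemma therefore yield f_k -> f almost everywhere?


Step 1: List the terms 4.5*1/3^k for k = 1 to 12:
  k=1: 1.5
  k=2: 0.5
  k=3: 0.166667
  k=4: 0.055556
  k=5: 0.018519
  k=6: 0.006173
  k=7: 0.002058
  k=8: 6.858711e-04
  k=9: 2.286237e-04
  k=10: 7.620790e-05
  k=11: 2.540263e-05
  k=12: 8.467544e-06
Step 2: Partial sum = 1.5 + 0.5 + 0.166667 + 0.055556 + 0.018519 + 0.006173 + 0.002058 + 6.858711e-04 + 2.286237e-04 + 7.620790e-05 + 2.540263e-05 + 8.467544e-06
     = 2.249996
Step 3: The full series sum_(k>=1) 4.5*1/3^k converges (geometric series with ratio 1/3 < 1; a constant multiple of a convergent series converges).
Step 4: Fix eps > 0. Since sum_k m(|f_k - f| > eps) < infinity, the Borel-Cantelli lemma gives
        m(limsup_k {|f_k - f| > eps}) = 0, i.e. for a.e. x, |f_k(x) - f(x)| <= eps for all large k.
        Applying this with eps = 1/j for j = 1, 2, ... and intersecting the countably many full-measure sets,
        for a.e. x we get limsup_k |f_k(x) - f(x)| <= 1/j for every j, hence f_k -> f almost everywhere.
Conclusion: series converges; Borel-Cantelli yields f_k -> f a.e.


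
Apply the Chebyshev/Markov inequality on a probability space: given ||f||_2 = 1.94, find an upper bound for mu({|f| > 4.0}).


Chebyshev/Markov inequality: mu(|f| > eps) <= (||f||_p / eps)^p
Step 1: ||f||_2 / eps = 1.94 / 4.0 = 0.485
Step 2: Raise to power p = 2:
  (0.485)^2 = 0.235225
Step 3: Therefore mu(|f| > 4.0) <= 0.235225


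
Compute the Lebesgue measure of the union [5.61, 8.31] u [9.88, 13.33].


For pairwise disjoint intervals, m(union) = sum of lengths.
= (8.31 - 5.61) + (13.33 - 9.88)
= 2.7 + 3.45
= 6.15


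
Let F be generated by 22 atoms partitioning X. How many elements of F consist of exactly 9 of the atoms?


Each element of F is a union of some subset of the 22 atoms.
Elements that are unions of exactly 9 atoms correspond to 9-element subsets of the 22 atoms.
Count = C(22, 9) = 22! / (9! * 13!) = 497420.


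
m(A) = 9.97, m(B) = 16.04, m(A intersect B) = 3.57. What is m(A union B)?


By inclusion-exclusion: m(A u B) = m(A) + m(B) - m(A n B)
= 9.97 + 16.04 - 3.57
= 22.44


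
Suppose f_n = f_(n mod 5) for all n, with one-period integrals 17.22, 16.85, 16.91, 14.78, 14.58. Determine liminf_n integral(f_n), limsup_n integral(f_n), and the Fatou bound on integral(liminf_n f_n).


The sequence (integral(f_n)) is periodic with period 5, repeating the values 17.22, 16.85, 16.91, 14.78, 14.58 indefinitely.
Step 1: For a periodic sequence, every tail (a_m, a_(m+1), ...) contains all 5 period values infinitely often.
Step 2: Hence inf of every tail = min of the period values = min(17.22, 16.85, 16.91, 14.78, 14.58) = 14.58.
        liminf_n integral(f_n) = sup over m of (inf of tail from m) = 14.58.
Step 3: Similarly sup of every tail = max of the period values = 17.22.
        limsup_n integral(f_n) = 17.22.
Step 4: Fatou's lemma: integral(liminf_n f_n) <= liminf_n integral(f_n) = 14.58.
        So the integral of the pointwise liminf is at most 14.58.


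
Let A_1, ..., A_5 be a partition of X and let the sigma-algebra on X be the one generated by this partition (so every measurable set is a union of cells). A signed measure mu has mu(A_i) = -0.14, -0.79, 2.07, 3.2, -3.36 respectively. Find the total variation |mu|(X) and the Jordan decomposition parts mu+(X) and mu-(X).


Step 1: Every measurable set is a union of atoms (the cells / points), so a Hahn decomposition is
  obtained by grouping atoms by sign: P = union of atoms with mu > 0, N = union of the remaining atoms.
  Atoms in P (indices): 3, 4;  atoms in N (indices): 1, 2, 5
  Positive values: 2.07, 3.2
  Negative values: -0.14, -0.79, -3.36
Step 2: mu+(X) = mu(P) = sum of positive atom values = 5.27
Step 3: mu-(X) = -mu(N) = sum of |negative atom values| = 4.29
Step 4: |mu|(X) = mu+(X) + mu-(X) = 5.27 + 4.29 = 9.56


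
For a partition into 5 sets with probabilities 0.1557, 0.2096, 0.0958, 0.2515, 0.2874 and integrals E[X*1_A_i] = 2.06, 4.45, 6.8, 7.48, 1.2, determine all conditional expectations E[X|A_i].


For each cell A_i: E[X|A_i] = E[X*1_A_i] / P(A_i)
Step 1: E[X|A_1] = 2.06 / 0.1557 = 13.230572
Step 2: E[X|A_2] = 4.45 / 0.2096 = 21.230916
Step 3: E[X|A_3] = 6.8 / 0.0958 = 70.981211
Step 4: E[X|A_4] = 7.48 / 0.2515 = 29.741551
Step 5: E[X|A_5] = 1.2 / 0.2874 = 4.175365
Verification: E[X] = sum E[X*1_A_i] = 2.06 + 4.45 + 6.8 + 7.48 + 1.2 = 21.99


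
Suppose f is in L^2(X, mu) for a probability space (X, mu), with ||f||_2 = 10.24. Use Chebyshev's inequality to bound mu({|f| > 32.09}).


Chebyshev/Markov inequality: mu(|f| > eps) <= (||f||_p / eps)^p
Step 1: ||f||_2 / eps = 10.24 / 32.09 = 0.319103
Step 2: Raise to power p = 2:
  (0.319103)^2 = 0.101826
Step 3: Therefore mu(|f| > 32.09) <= 0.101826


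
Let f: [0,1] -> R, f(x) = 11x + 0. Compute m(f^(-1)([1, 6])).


f^(-1)([1, 6]) = {x : 1 <= 11x + 0 <= 6}
Solving: (1 - 0)/11 <= x <= (6 - 0)/11
= [0.090909, 0.545455]
Intersecting with [0,1]: [0.090909, 0.545455]
Measure = 0.545455 - 0.090909 = 0.454545


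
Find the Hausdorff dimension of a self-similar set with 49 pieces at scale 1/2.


For a self-similar set with N copies scaled by 1/r:
dim_H = log(N)/log(r) = log(49)/log(2)
= 3.89182/0.693147
= 5.61471


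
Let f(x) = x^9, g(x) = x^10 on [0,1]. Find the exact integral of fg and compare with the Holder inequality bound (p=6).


Step 1: Exact integral of f*g = integral(x^19, 0, 1) = 1/20
     = 0.05
Step 2: Holder bound with p=6, q=1.2:
  ||f||_p = (integral x^54 dx)^(1/6) = (1/55)^(1/6) = 0.51279
  ||g||_q = (integral x^12 dx)^(1/1.2) = (1/13)^(1/1.2) = 0.117954
Step 3: Holder bound = ||f||_p * ||g||_q = 0.51279 * 0.117954 = 0.060486
Verification: 0.05 <= 0.060486 (Holder holds)


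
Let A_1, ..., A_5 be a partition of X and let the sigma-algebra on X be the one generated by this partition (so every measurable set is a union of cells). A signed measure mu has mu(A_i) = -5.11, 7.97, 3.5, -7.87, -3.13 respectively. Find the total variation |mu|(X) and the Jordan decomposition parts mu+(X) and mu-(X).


Step 1: Every measurable set is a union of atoms (the cells / points), so a Hahn decomposition is
  obtained by grouping atoms by sign: P = union of atoms with mu > 0, N = union of the remaining atoms.
  Atoms in P (indices): 2, 3;  atoms in N (indices): 1, 4, 5
  Positive values: 7.97, 3.5
  Negative values: -5.11, -7.87, -3.13
Step 2: mu+(X) = mu(P) = sum of positive atom values = 11.47
Step 3: mu-(X) = -mu(N) = sum of |negative atom values| = 16.11
Step 4: |mu|(X) = mu+(X) + mu-(X) = 11.47 + 16.11 = 27.58


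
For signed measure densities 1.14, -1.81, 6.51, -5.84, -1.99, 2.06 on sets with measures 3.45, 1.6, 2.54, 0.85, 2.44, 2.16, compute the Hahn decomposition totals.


Step 1: Compute signed measure on each set:
  Set 1: 1.14 * 3.45 = 3.933
  Set 2: -1.81 * 1.6 = -2.896
  Set 3: 6.51 * 2.54 = 16.5354
  Set 4: -5.84 * 0.85 = -4.964
  Set 5: -1.99 * 2.44 = -4.8556
  Set 6: 2.06 * 2.16 = 4.4496
Step 2: Total signed measure = (3.933) + (-2.896) + (16.5354) + (-4.964) + (-4.8556) + (4.4496)
     = 12.2024
Step 3: Positive part mu+(X) = sum of positive contributions = 24.918
Step 4: Negative part mu-(X) = |sum of negative contributions| = 12.7156


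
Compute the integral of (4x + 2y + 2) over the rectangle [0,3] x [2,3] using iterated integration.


By Fubini, integrate in x first, then y.
Step 1: Fix y, integrate over x in [0,3]:
  integral(4x + 2y + 2, x=0..3)
  = 4*(3^2 - 0^2)/2 + (2y + 2)*(3 - 0)
  = 18 + (2y + 2)*3
  = 18 + 6y + 6
  = 24 + 6y
Step 2: Integrate over y in [2,3]:
  integral(24 + 6y, y=2..3)
  = 24*1 + 6*(3^2 - 2^2)/2
  = 24 + 15
  = 39


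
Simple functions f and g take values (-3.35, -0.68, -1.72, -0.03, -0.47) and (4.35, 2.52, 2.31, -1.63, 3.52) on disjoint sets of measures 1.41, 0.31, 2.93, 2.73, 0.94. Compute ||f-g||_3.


Step 1: Compute differences f_i - g_i:
  -3.35 - 4.35 = -7.7
  -0.68 - 2.52 = -3.2
  -1.72 - 2.31 = -4.03
  -0.03 - -1.63 = 1.6
  -0.47 - 3.52 = -3.99
Step 2: Compute |diff|^3 * measure for each set:
  |-7.7|^3 * 1.41 = 456.533 * 1.41 = 643.71153
  |-3.2|^3 * 0.31 = 32.768 * 0.31 = 10.15808
  |-4.03|^3 * 2.93 = 65.450827 * 2.93 = 191.770923
  |1.6|^3 * 2.73 = 4.096 * 2.73 = 11.18208
  |-3.99|^3 * 0.94 = 63.521199 * 0.94 = 59.709927
Step 3: Sum = 916.53254
Step 4: ||f-g||_3 = (916.53254)^(1/3) = 9.713654


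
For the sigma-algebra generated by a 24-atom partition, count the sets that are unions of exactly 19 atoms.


Each element of F is a union of some subset of the 24 atoms.
Elements that are unions of exactly 19 atoms correspond to 19-element subsets of the 24 atoms.
Count = C(24, 19) = 24! / (19! * 5!) = 42504.


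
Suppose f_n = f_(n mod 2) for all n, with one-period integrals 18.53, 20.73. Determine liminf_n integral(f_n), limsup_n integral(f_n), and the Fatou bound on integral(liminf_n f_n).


The sequence (integral(f_n)) is periodic with period 2, repeating the values 18.53, 20.73 indefinitely.
Step 1: For a periodic sequence, every tail (a_m, a_(m+1), ...) contains all 2 period values infinitely often.
Step 2: Hence inf of every tail = min of the period values = min(18.53, 20.73) = 18.53.
        liminf_n integral(f_n) = sup over m of (inf of tail from m) = 18.53.
Step 3: Similarly sup of every tail = max of the period values = 20.73.
        limsup_n integral(f_n) = 20.73.
Step 4: Fatou's lemma: integral(liminf_n f_n) <= liminf_n integral(f_n) = 18.53.
        So the integral of the pointwise liminf is at most 18.53.


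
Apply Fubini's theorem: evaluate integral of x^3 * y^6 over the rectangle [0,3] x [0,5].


By Fubini's theorem, the double integral factors as a product of single integrals:
Step 1: integral_0^3 x^3 dx = [x^4/4] from 0 to 3
     = 3^4/4 = 20.25
Step 2: integral_0^5 y^6 dy = [y^7/7] from 0 to 5
     = 5^7/7 = 11160.714286
Step 3: Double integral = 20.25 * 11160.714286 = 226004.464286


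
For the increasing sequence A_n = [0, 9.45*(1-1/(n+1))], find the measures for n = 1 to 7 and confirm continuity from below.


By continuity of measure from below: if A_n increases to A, then m(A_n) -> m(A).
Here A = [0, 9.45], so m(A) = 9.45
Step 1: a_1 = 9.45*(1 - 1/2) = 4.725, m(A_1) = 4.725
Step 2: a_2 = 9.45*(1 - 1/3) = 6.3, m(A_2) = 6.3
Step 3: a_3 = 9.45*(1 - 1/4) = 7.0875, m(A_3) = 7.0875
Step 4: a_4 = 9.45*(1 - 1/5) = 7.56, m(A_4) = 7.56
Step 5: a_5 = 9.45*(1 - 1/6) = 7.875, m(A_5) = 7.875
Step 6: a_6 = 9.45*(1 - 1/7) = 8.1, m(A_6) = 8.1
Step 7: a_7 = 9.45*(1 - 1/8) = 8.2687, m(A_7) = 8.2687
Limit: m(A_n) -> m([0,9.45]) = 9.45


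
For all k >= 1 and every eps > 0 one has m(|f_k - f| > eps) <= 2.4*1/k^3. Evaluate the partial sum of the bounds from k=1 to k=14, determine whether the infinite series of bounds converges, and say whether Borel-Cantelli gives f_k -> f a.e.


Step 1: List the terms 2.4*1/k^3 for k = 1 to 14:
  k=1: 2.4
  k=2: 0.3
  k=3: 0.088889
  k=4: 0.0375
  k=5: 0.0192
  k=6: 0.011111
  k=7: 0.006997
  k=8: 0.004687
  k=9: 0.003292
  k=10: 0.0024
  k=11: 0.001803
  k=12: 0.001389
  k=13: 0.001092
  k=14: 8.746356e-04
Step 2: Partial sum = 2.4 + 0.3 + 0.088889 + 0.0375 + 0.0192 + 0.011111 + 0.006997 + 0.004687 + 0.003292 + 0.0024 + 0.001803 + 0.001389 + 0.001092 + 8.746356e-04
     = 2.879236
Step 3: The full series sum_(k>=1) 2.4*1/k^3 converges (p-series with p = 3 > 1; a constant multiple of a convergent series converges).
Step 4: Fix eps > 0. Since sum_k m(|f_k - f| > eps) < infinity, the Borel-Cantelli lemma gives
        m(limsup_k {|f_k - f| > eps}) = 0, i.e. for a.e. x, |f_k(x) - f(x)| <= eps for all large k.
        Applying this with eps = 1/j for j = 1, 2, ... and intersecting the countably many full-measure sets,
        for a.e. x we get limsup_k |f_k(x) - f(x)| <= 1/j for every j, hence f_k -> f almost everywhere.
Conclusion: series converges; Borel-Cantelli yields f_k -> f a.e.


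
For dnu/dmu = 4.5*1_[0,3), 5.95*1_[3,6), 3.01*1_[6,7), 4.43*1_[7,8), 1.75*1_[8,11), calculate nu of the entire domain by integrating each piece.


Integrate each piece of the Radon-Nikodym derivative:
Step 1: integral_0^3 4.5 dx = 4.5*(3-0) = 4.5*3 = 13.5
Step 2: integral_3^6 5.95 dx = 5.95*(6-3) = 5.95*3 = 17.85
Step 3: integral_6^7 3.01 dx = 3.01*(7-6) = 3.01*1 = 3.01
Step 4: integral_7^8 4.43 dx = 4.43*(8-7) = 4.43*1 = 4.43
Step 5: integral_8^11 1.75 dx = 1.75*(11-8) = 1.75*3 = 5.25
Total: 13.5 + 17.85 + 3.01 + 4.43 + 5.25 = 44.04


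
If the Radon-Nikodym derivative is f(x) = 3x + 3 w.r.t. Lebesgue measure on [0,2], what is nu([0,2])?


nu(A) = integral_A (dnu/dmu) dmu = integral_0^2 (3x + 3) dx
Step 1: Antiderivative F(x) = (3/2)x^2 + 3x
Step 2: F(2) = (3/2)*2^2 + 3*2 = 6 + 6 = 12
Step 3: F(0) = (3/2)*0^2 + 3*0 = 0.0 + 0 = 0.0
Step 4: nu([0,2]) = F(2) - F(0) = 12 - 0.0 = 12


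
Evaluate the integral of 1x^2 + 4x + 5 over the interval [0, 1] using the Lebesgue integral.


The Lebesgue integral of a Riemann-integrable function agrees with the Riemann integral.
Antiderivative F(x) = (1/3)x^3 + (4/2)x^2 + 5x
F(1) = (1/3)*1^3 + (4/2)*1^2 + 5*1
     = (1/3)*1 + (4/2)*1 + 5*1
     = 0.333333 + 2 + 5
     = 7.333333
F(0) = 0.0
Integral = F(1) - F(0) = 7.333333 - 0.0 = 7.333333


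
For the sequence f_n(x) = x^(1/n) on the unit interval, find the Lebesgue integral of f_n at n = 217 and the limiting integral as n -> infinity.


At n = 217: f_217(x) = x^(1/217).
Step 1: integral(x^(1/217), 0, 1) = [x^(1/217+1) / (1/217+1)] from 0 to 1
     = 1 / (1/217 + 1) = 1 / ((217+1)/217) = 217/(217+1)
     = 217/218 = 0.995413
Step 2: As n -> infinity, f_n(x) = x^(1/n) -> 1 for x in (0,1], and f_n is increasing in n.
By MCT, lim_n integral(f_n) = integral(lim_n f_n) = integral(1, 0, 1) = 1.
Step 3: Verify convergence: 217/218 = 0.995413 -> 1


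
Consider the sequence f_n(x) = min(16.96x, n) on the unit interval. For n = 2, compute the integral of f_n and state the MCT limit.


f(x) = 16.96x on [0,1]; f_n(x) = min(16.96x, n). At n = 2:
Step 1: f(x) reaches 2 at x = 2/16.96 = 0.117925
Step 2: integral(f_2) = integral(16.96x, 0, 0.117925) + integral(2, 0.117925, 1)
       = 16.96*0.117925^2/2 + 2*(1 - 0.117925)
       = 0.117925 + 1.764151
       = 1.882075
Step 3: As n -> infinity, f_n increases to f, so by MCT integral(f_n) -> integral(f) = 16.96/2 = 8.48.
Convergence: integral(f_2) = 1.882075 -> 8.48 as n -> infinity


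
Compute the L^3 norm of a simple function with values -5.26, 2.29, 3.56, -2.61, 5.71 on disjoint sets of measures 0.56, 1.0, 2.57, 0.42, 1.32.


Step 1: Compute |f_i|^3 for each value:
  |-5.26|^3 = 145.531576
  |2.29|^3 = 12.008989
  |3.56|^3 = 45.118016
  |-2.61|^3 = 17.779581
  |5.71|^3 = 186.169411
Step 2: Multiply by measures and sum:
  145.531576 * 0.56 = 81.497683
  12.008989 * 1.0 = 12.008989
  45.118016 * 2.57 = 115.953301
  17.779581 * 0.42 = 7.467424
  186.169411 * 1.32 = 245.743623
Sum = 81.497683 + 12.008989 + 115.953301 + 7.467424 + 245.743623 = 462.671019
Step 3: Take the p-th root:
||f||_3 = (462.671019)^(1/3) = 7.734355


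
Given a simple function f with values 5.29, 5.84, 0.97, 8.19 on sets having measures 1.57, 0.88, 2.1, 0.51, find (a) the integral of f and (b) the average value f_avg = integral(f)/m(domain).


Step 1: Integral = sum(value_i * measure_i)
= 5.29*1.57 + 5.84*0.88 + 0.97*2.1 + 8.19*0.51
= 8.3053 + 5.1392 + 2.037 + 4.1769
= 19.6584
Step 2: Total measure of domain = 1.57 + 0.88 + 2.1 + 0.51 = 5.06
Step 3: Average value = 19.6584 / 5.06 = 3.885059


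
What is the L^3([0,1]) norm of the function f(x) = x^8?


Step 1: ||f||_3 = (integral_0^1 |x^8|^3 dx)^(1/3)
     = (integral_0^1 x^24 dx)^(1/3)
Step 2: integral_0^1 x^24 dx = [x^25/(25)] from 0 to 1 = 1^25/25
     = 1/25 = 0.04
Step 3: ||f||_3 = (0.04)^(1/3) = 0.341995


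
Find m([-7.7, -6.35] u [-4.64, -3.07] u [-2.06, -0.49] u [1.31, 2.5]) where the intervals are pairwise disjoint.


For pairwise disjoint intervals, m(union) = sum of lengths.
= (-6.35 - -7.7) + (-3.07 - -4.64) + (-0.49 - -2.06) + (2.5 - 1.31)
= 1.35 + 1.57 + 1.57 + 1.19
= 5.68


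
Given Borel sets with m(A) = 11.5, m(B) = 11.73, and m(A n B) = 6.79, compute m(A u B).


By inclusion-exclusion: m(A u B) = m(A) + m(B) - m(A n B)
= 11.5 + 11.73 - 6.79
= 16.44


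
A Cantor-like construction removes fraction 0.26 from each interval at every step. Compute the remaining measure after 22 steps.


Step 1: At each step, fraction remaining = 1 - 0.26 = 0.74
Step 2: After 22 steps, measure = (0.74)^22
Result = 0.001328


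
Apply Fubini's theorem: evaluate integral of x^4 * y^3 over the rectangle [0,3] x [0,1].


By Fubini's theorem, the double integral factors as a product of single integrals:
Step 1: integral_0^3 x^4 dx = [x^5/5] from 0 to 3
     = 3^5/5 = 48.6
Step 2: integral_0^1 y^3 dy = [y^4/4] from 0 to 1
     = 1^4/4 = 0.25
Step 3: Double integral = 48.6 * 0.25 = 12.15


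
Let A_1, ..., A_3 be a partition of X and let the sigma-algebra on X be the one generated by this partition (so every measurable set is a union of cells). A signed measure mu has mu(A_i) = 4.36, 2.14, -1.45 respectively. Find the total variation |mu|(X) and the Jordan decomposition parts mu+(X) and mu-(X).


Step 1: Every measurable set is a union of atoms (the cells / points), so a Hahn decomposition is
  obtained by grouping atoms by sign: P = union of atoms with mu > 0, N = union of the remaining atoms.
  Atoms in P (indices): 1, 2;  atoms in N (indices): 3
  Positive values: 4.36, 2.14
  Negative values: -1.45
Step 2: mu+(X) = mu(P) = sum of positive atom values = 6.5
Step 3: mu-(X) = -mu(N) = sum of |negative atom values| = 1.45
Step 4: |mu|(X) = mu+(X) + mu-(X) = 6.5 + 1.45 = 7.95


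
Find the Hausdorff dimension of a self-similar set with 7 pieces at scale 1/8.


For a self-similar set with N copies scaled by 1/r:
dim_H = log(N)/log(r) = log(7)/log(8)
= 1.94591/2.079442
= 0.935785


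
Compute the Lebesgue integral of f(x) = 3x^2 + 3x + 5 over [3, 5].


The Lebesgue integral of a Riemann-integrable function agrees with the Riemann integral.
Antiderivative F(x) = (3/3)x^3 + (3/2)x^2 + 5x
F(5) = (3/3)*5^3 + (3/2)*5^2 + 5*5
     = (3/3)*125 + (3/2)*25 + 5*5
     = 125 + 37.5 + 25
     = 187.5
F(3) = 55.5
Integral = F(5) - F(3) = 187.5 - 55.5 = 132


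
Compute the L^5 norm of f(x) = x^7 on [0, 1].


Step 1: ||f||_5 = (integral_0^1 |x^7|^5 dx)^(1/5)
     = (integral_0^1 x^35 dx)^(1/5)
Step 2: integral_0^1 x^35 dx = [x^36/(36)] from 0 to 1 = 1^36/36
     = 1/36 = 0.027778
Step 3: ||f||_5 = (0.027778)^(1/5) = 0.488359


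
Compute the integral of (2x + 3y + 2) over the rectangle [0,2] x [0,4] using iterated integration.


By Fubini, integrate in x first, then y.
Step 1: Fix y, integrate over x in [0,2]:
  integral(2x + 3y + 2, x=0..2)
  = 2*(2^2 - 0^2)/2 + (3y + 2)*(2 - 0)
  = 4 + (3y + 2)*2
  = 4 + 6y + 4
  = 8 + 6y
Step 2: Integrate over y in [0,4]:
  integral(8 + 6y, y=0..4)
  = 8*4 + 6*(4^2 - 0^2)/2
  = 32 + 48
  = 80


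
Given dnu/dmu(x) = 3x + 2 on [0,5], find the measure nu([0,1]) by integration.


nu(A) = integral_A (dnu/dmu) dmu = integral_0^1 (3x + 2) dx
Step 1: Antiderivative F(x) = (3/2)x^2 + 2x
Step 2: F(1) = (3/2)*1^2 + 2*1 = 1.5 + 2 = 3.5
Step 3: F(0) = (3/2)*0^2 + 2*0 = 0.0 + 0 = 0.0
Step 4: nu([0,1]) = F(1) - F(0) = 3.5 - 0.0 = 3.5


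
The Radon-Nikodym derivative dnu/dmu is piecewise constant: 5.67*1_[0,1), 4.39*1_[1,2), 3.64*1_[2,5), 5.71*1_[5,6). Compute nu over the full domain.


Integrate each piece of the Radon-Nikodym derivative:
Step 1: integral_0^1 5.67 dx = 5.67*(1-0) = 5.67*1 = 5.67
Step 2: integral_1^2 4.39 dx = 4.39*(2-1) = 4.39*1 = 4.39
Step 3: integral_2^5 3.64 dx = 3.64*(5-2) = 3.64*3 = 10.92
Step 4: integral_5^6 5.71 dx = 5.71*(6-5) = 5.71*1 = 5.71
Total: 5.67 + 4.39 + 10.92 + 5.71 = 26.69


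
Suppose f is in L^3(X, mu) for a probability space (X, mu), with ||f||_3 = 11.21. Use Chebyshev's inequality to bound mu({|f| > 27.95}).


Chebyshev/Markov inequality: mu(|f| > eps) <= (||f||_p / eps)^p
Step 1: ||f||_3 / eps = 11.21 / 27.95 = 0.401073
Step 2: Raise to power p = 3:
  (0.401073)^3 = 0.064517
Step 3: Therefore mu(|f| > 27.95) <= 0.064517


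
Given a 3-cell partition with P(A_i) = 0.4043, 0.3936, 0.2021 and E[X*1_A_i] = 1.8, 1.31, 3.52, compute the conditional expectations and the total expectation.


For each cell A_i: E[X|A_i] = E[X*1_A_i] / P(A_i)
Step 1: E[X|A_1] = 1.8 / 0.4043 = 4.45214
Step 2: E[X|A_2] = 1.31 / 0.3936 = 3.328252
Step 3: E[X|A_3] = 3.52 / 0.2021 = 17.41712
Verification: E[X] = sum E[X*1_A_i] = 1.8 + 1.31 + 3.52 = 6.63


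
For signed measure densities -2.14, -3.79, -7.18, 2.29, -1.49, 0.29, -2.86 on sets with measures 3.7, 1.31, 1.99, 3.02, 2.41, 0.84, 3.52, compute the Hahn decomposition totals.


Step 1: Compute signed measure on each set:
  Set 1: -2.14 * 3.7 = -7.918
  Set 2: -3.79 * 1.31 = -4.9649
  Set 3: -7.18 * 1.99 = -14.2882
  Set 4: 2.29 * 3.02 = 6.9158
  Set 5: -1.49 * 2.41 = -3.5909
  Set 6: 0.29 * 0.84 = 0.2436
  Set 7: -2.86 * 3.52 = -10.0672
Step 2: Total signed measure = (-7.918) + (-4.9649) + (-14.2882) + (6.9158) + (-3.5909) + (0.2436) + (-10.0672)
     = -33.6698
Step 3: Positive part mu+(X) = sum of positive contributions = 7.1594
Step 4: Negative part mu-(X) = |sum of negative contributions| = 40.8292


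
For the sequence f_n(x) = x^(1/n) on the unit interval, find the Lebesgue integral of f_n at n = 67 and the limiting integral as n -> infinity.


At n = 67: f_67(x) = x^(1/67).
Step 1: integral(x^(1/67), 0, 1) = [x^(1/67+1) / (1/67+1)] from 0 to 1
     = 1 / (1/67 + 1) = 1 / ((67+1)/67) = 67/(67+1)
     = 67/68 = 0.985294
Step 2: As n -> infinity, f_n(x) = x^(1/n) -> 1 for x in (0,1], and f_n is increasing in n.
By MCT, lim_n integral(f_n) = integral(lim_n f_n) = integral(1, 0, 1) = 1.
Step 3: Verify convergence: 67/68 = 0.985294 -> 1


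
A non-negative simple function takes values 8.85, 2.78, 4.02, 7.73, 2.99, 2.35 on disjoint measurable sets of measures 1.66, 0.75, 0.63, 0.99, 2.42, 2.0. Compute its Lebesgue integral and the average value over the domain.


Step 1: Integral = sum(value_i * measure_i)
= 8.85*1.66 + 2.78*0.75 + 4.02*0.63 + 7.73*0.99 + 2.99*2.42 + 2.35*2.0
= 14.691 + 2.085 + 2.5326 + 7.6527 + 7.2358 + 4.7
= 38.8971
Step 2: Total measure of domain = 1.66 + 0.75 + 0.63 + 0.99 + 2.42 + 2.0 = 8.45
Step 3: Average value = 38.8971 / 8.45 = 4.603207


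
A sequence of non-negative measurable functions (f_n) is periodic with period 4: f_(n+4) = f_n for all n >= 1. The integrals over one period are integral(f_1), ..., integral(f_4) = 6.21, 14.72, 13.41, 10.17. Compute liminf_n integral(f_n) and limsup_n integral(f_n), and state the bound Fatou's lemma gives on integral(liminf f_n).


The sequence (integral(f_n)) is periodic with period 4, repeating the values 6.21, 14.72, 13.41, 10.17 indefinitely.
Step 1: For a periodic sequence, every tail (a_m, a_(m+1), ...) contains all 4 period values infinitely often.
Step 2: Hence inf of every tail = min of the period values = min(6.21, 14.72, 13.41, 10.17) = 6.21.
        liminf_n integral(f_n) = sup over m of (inf of tail from m) = 6.21.
Step 3: Similarly sup of every tail = max of the period values = 14.72.
        limsup_n integral(f_n) = 14.72.
Step 4: Fatou's lemma: integral(liminf_n f_n) <= liminf_n integral(f_n) = 6.21.
        So the integral of the pointwise liminf is at most 6.21.


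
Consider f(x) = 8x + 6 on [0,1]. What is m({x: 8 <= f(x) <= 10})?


f^(-1)([8, 10]) = {x : 8 <= 8x + 6 <= 10}
Solving: (8 - 6)/8 <= x <= (10 - 6)/8
= [0.25, 0.5]
Intersecting with [0,1]: [0.25, 0.5]
Measure = 0.5 - 0.25 = 0.25


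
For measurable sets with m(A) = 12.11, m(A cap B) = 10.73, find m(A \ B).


m(A \ B) = m(A) - m(A n B)
= 12.11 - 10.73
= 1.38


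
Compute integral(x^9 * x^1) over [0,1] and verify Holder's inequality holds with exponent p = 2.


Step 1: Exact integral of f*g = integral(x^10, 0, 1) = 1/11
     = 0.090909
Step 2: Holder bound with p=2, q=2:
  ||f||_p = (integral x^18 dx)^(1/2) = (1/19)^(1/2) = 0.229416
  ||g||_q = (integral x^2 dx)^(1/2) = (1/3)^(1/2) = 0.57735
Step 3: Holder bound = ||f||_p * ||g||_q = 0.229416 * 0.57735 = 0.132453
Verification: 0.090909 <= 0.132453 (Holder holds)


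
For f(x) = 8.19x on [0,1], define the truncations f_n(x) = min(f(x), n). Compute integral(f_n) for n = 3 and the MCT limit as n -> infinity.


f(x) = 8.19x on [0,1]; f_n(x) = min(8.19x, n). At n = 3:
Step 1: f(x) reaches 3 at x = 3/8.19 = 0.3663
Step 2: integral(f_3) = integral(8.19x, 0, 0.3663) + integral(3, 0.3663, 1)
       = 8.19*0.3663^2/2 + 3*(1 - 0.3663)
       = 0.549451 + 1.901099
       = 2.450549
Step 3: As n -> infinity, f_n increases to f, so by MCT integral(f_n) -> integral(f) = 8.19/2 = 4.095.
Convergence: integral(f_3) = 2.450549 -> 4.095 as n -> infinity


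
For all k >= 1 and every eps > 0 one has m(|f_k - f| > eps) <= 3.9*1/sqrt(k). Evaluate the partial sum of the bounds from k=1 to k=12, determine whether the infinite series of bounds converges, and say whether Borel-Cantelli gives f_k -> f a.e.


Step 1: List the terms 3.9*1/sqrt(k) for k = 1 to 12:
  k=1: 3.9
  k=2: 2.757716
  k=3: 2.251666
  k=4: 1.95
  k=5: 1.744133
  k=6: 1.592168
  k=7: 1.474061
  k=8: 1.378858
  k=9: 1.3
  k=10: 1.233288
  k=11: 1.175894
  k=12: 1.125833
Step 2: Partial sum = 3.9 + 2.757716 + 2.251666 + 1.95 + 1.744133 + 1.592168 + 1.474061 + 1.378858 + 1.3 + 1.233288 + 1.175894 + 1.125833
     = 21.883619
Step 3: The full series sum_(k>=1) 3.9*1/sqrt(k) diverges (p-series with p = 1/2 <= 1; a nonzero constant multiple of a divergent series diverges).
Step 4: The (first) Borel-Cantelli lemma requires a summable sequence of measures, so it does not apply here;
        from this bound alone no conclusion about a.e. convergence can be drawn (convergence in measure still
        gives an a.e.-convergent subsequence, but not a.e. convergence of the whole sequence).
Conclusion: series diverges; Borel-Cantelli is inconclusive about a.e. convergence of f_k.


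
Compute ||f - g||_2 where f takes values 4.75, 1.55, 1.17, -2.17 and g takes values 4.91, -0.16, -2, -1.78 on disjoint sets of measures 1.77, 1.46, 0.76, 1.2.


Step 1: Compute differences f_i - g_i:
  4.75 - 4.91 = -0.16
  1.55 - -0.16 = 1.71
  1.17 - -2 = 3.17
  -2.17 - -1.78 = -0.39
Step 2: Compute |diff|^2 * measure for each set:
  |-0.16|^2 * 1.77 = 0.0256 * 1.77 = 0.045312
  |1.71|^2 * 1.46 = 2.9241 * 1.46 = 4.269186
  |3.17|^2 * 0.76 = 10.0489 * 0.76 = 7.637164
  |-0.39|^2 * 1.2 = 0.1521 * 1.2 = 0.18252
Step 3: Sum = 12.134182
Step 4: ||f-g||_2 = (12.134182)^(1/2) = 3.483415
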